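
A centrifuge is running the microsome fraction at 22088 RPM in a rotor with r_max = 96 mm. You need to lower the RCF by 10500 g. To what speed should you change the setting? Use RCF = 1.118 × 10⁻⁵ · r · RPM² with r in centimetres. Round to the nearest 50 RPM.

≈ 19750 RPM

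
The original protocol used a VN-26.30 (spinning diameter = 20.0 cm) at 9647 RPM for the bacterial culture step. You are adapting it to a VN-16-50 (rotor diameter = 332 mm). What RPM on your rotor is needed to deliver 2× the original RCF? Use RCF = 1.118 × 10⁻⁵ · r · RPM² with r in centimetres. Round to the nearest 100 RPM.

Original rotor: r = 20.0 / 2 = 10 cm
RCF = 1.118 × 10⁻⁵ × r × N²
RCF_original = 1.118 × 10⁻⁵ × 10 × (9647)² = 1.118 × 10⁻⁵ × 10 × 93,064,609 ≈ 10,404.6 × g
Target RCF = 2 × 10,404.6 ≈ 20,809.2 × g
Your rotor: r = 332 mm / 2 = 166 mm = 16.6 cm
20,809.2 = 1.118 × 10⁻⁵ × 16.6 × N²
N² = 20,809.2 / (18.5588 × 10⁻⁵) = 112,125,784
N ≈ √112,125,784 ≈ 10,588.9

10600 RPM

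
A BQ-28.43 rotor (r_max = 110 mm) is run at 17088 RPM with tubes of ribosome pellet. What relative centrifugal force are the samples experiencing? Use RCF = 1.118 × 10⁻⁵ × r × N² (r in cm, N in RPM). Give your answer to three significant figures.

≈ 35900 ×g

r = 110 mm = 11.0 cm
RCF = 1.118 × 10⁻⁵ × r × N²
RCF = 1.118 × 10⁻⁵ × 11 × (17088)² = 1.118 × 10⁻⁵ × 11 × 291,999,744 ≈ 35,910.1 × g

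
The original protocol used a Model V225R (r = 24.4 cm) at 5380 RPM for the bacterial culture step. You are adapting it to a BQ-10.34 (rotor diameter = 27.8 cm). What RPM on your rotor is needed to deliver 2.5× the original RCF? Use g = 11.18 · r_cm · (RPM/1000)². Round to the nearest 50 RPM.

RCF_original = 11.18 × 24.4 × (5.38)² = 11.18 × 24.4 × 28.9444 ≈ 7,895.8 × g
Target RCF = 2.5 × 7,895.8 ≈ 19,739.5 × g
Your rotor: r = 27.8 / 2 = 13.9 cm
19,739.5 = 11.18 × 13.9 × (N/1000)²
(N/1000)² = 19,739.5 / 155.402 = 127.0222
N = 1000 × √127.0222 ≈ 11,270.4

≈ 11250 RPM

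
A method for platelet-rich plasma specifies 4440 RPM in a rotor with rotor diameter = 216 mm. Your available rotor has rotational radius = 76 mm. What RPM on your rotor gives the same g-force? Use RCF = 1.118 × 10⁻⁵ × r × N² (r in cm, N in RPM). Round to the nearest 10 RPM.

Original rotor: r = 216 mm / 2 = 108 mm = 10.8 cm
RCF_original = 1.118 × 10⁻⁵ × 10.8 × (4440)² = 1.118 × 10⁻⁵ × 10.8 × 19,713,600 ≈ 2,380.3 × g
Your rotor: r = 76 mm = 7.6 cm
2,380.3 = 1.118 × 10⁻⁵ × 7.6 × N²
N² = 2,380.3 / (8.4968 × 10⁻⁵) = 28,014,076
N ≈ √28,014,076 ≈ 5,292.8

≈ 5290 RPM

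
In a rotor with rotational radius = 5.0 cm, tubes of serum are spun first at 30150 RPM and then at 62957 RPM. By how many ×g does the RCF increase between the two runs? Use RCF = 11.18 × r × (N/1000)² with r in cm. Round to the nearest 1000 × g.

RCF₁ = 11.18 × 5 × (30.15)² = 11.18 × 5 × 909.0225 ≈ 50,814.4 × g
RCF₂ = 11.18 × 5 × (62.957)² = 11.18 × 5 × 3,963.583849 ≈ 221,564.3 × g
Increase = 221,564.3 − 50,814.4 = 170,749.9

171000 ×g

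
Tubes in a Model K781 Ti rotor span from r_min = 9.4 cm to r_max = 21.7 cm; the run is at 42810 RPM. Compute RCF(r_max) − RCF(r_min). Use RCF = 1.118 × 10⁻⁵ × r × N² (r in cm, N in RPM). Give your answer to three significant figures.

ΔRCF = 1.118 × 10⁻⁵ × (r_max − r_min) × N² = 1.118 × 10⁻⁵ × 12.3 × 1,832,696,100 ≈ 252,021.4

252000 × g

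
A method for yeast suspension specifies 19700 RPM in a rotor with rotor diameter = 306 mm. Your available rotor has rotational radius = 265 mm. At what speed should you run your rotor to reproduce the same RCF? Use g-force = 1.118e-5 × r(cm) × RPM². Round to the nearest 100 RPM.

Original rotor: r = 306 mm / 2 = 153 mm = 15.3 cm
RCF_original = 1.118 × 10⁻⁵ × 15.3 × (19700)² = 1.118 × 10⁻⁵ × 15.3 × 388,090,000 ≈ 66,384.3 × g
Your rotor: r = 265 mm = 26.5 cm
66,384.3 = 1.118 × 10⁻⁵ × 26.5 × N²
N² = 66,384.3 / (29.627 × 10⁻⁵) = 224,066,898
N ≈ √224,066,898 ≈ 14,968.9

15000 RPM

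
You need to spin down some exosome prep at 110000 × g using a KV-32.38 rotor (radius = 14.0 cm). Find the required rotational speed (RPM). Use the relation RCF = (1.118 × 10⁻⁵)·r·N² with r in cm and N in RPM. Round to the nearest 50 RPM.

N ≈ 26500 RPM

RCF = 1.118 × 10⁻⁵ × r × N²
110,000 = 1.118 × 10⁻⁵ × 14 × N²
N² = 110,000 / (15.652 × 10⁻⁵) = 702,785,587
N ≈ √702,785,587 ≈ 26,510.1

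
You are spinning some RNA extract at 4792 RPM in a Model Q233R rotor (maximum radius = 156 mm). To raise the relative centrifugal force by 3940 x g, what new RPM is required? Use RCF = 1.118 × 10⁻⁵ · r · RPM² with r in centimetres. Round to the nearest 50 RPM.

≈ 6750 RPM

r = 156 mm = 15.6 cm
Current RCF = 1.118 × 10⁻⁵ × 15.6 × (4792)² = 1.118 × 10⁻⁵ × 15.6 × 22,963,264 ≈ 4,005 × g
Target RCF = 4,005 + 3,940 = 7,945 × g
N² = 7,945 / (17.4408 × 10⁻⁵) = 45,554,103
N ≈ √45,554,103 ≈ 6,749.4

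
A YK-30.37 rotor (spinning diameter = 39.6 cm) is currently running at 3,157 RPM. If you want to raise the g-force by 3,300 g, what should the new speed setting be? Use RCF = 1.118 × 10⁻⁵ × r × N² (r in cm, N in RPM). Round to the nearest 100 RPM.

5000 RPM

r = 39.6 / 2 = 19.8 cm
Current RCF = 1.118 × 10⁻⁵ × 19.8 × (3157)² = 1.118 × 10⁻⁵ × 19.8 × 9,966,649 ≈ 2,206.3 × g
Target RCF = 2,206.3 + 3,300 = 5,506.3 × g
N² = 5,506.3 / (22.1364 × 10⁻⁵) = 24,874,415
N ≈ √24,874,415 ≈ 4,987.4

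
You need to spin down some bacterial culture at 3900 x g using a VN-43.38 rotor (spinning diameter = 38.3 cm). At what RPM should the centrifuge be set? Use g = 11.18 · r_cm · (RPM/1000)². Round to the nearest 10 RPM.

4270 RPM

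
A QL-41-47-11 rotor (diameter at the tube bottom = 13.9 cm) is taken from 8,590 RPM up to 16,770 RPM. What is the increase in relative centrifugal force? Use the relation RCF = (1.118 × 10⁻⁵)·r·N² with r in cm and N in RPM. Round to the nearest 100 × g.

r = 13.9 / 2 = 6.95 cm
RCF₁ = 1.118 × 10⁻⁵ × 6.95 × (8590)² = 1.118 × 10⁻⁵ × 6.95 × 73,788,100 ≈ 5,733.4 × g
RCF₂ = 1.118 × 10⁻⁵ × 6.95 × (16770)² = 1.118 × 10⁻⁵ × 6.95 × 281,232,900 ≈ 21,852.1 × g
Increase = 21,852.1 − 5,733.4 = 16,118.7

16100 ×g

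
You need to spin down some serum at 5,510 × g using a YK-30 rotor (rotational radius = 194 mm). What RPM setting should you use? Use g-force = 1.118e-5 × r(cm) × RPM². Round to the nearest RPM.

≈ 5040 RPM

r = 194 mm = 19.4 cm
RCF = 1.118 × 10⁻⁵ × r × N²
5,510 = 1.118 × 10⁻⁵ × 19.4 × N²
N² = 5,510 / (21.6892 × 10⁻⁵) = 25,404,349
N ≈ √25,404,349 ≈ 5,040.3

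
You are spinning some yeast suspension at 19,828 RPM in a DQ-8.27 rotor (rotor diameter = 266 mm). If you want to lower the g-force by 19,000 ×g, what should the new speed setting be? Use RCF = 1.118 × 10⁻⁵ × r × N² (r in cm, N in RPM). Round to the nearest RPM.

r = 266 mm / 2 = 133 mm = 13.3 cm
Current RCF = 1.118 × 10⁻⁵ × 13.3 × (19828)² = 1.118 × 10⁻⁵ × 13.3 × 393,149,584 ≈ 58,459 × g
Target RCF = 58,459 − 19,000 = 39,459 × g
N² = 39,459 / (14.8694 × 10⁻⁵) = 265,370,492
N ≈ √265,370,492 ≈ 16,290.2

16290 RPM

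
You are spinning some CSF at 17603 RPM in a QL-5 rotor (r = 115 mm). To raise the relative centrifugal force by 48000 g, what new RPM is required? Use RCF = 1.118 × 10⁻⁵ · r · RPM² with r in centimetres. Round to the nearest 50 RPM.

r = 115 mm = 11.5 cm
Current RCF = 1.118 × 10⁻⁵ × 11.5 × (17603)² = 1.118 × 10⁻⁵ × 11.5 × 309,865,609 ≈ 39,839.4 × g
Target RCF = 39,839.4 + 48,000 = 87,839.4 × g
N² = 87,839.4 / (12.857 × 10⁻⁵) = 683,202,924
N ≈ √683,202,924 ≈ 26,138.2

N₂ ≈ 26150 RPM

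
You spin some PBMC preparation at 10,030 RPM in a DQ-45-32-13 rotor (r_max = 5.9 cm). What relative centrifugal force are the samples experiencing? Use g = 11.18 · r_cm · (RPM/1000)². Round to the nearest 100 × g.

RCF = 11.18 × r × (N/1000)²
RCF = 11.18 × 5.9 × (10.03)² = 11.18 × 5.9 × 100.6009 ≈ 6,635.8 × g

RCF ≈ 6600 × g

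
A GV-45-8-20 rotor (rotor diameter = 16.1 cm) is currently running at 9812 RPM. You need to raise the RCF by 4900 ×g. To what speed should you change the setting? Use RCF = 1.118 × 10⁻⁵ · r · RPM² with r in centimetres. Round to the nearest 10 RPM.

≈ 12280 RPM

r = 16.1 / 2 = 8.05 cm
Current RCF = 1.118 × 10⁻⁵ × 8.05 × (9812)² = 1.118 × 10⁻⁵ × 8.05 × 96,275,344 ≈ 8,664.7 × g
Target RCF = 8,664.7 + 4,900 = 13,564.7 × g
N² = 13,564.7 / (8.9999 × 10⁻⁵) = 150,720,564
N ≈ √150,720,564 ≈ 12,276.8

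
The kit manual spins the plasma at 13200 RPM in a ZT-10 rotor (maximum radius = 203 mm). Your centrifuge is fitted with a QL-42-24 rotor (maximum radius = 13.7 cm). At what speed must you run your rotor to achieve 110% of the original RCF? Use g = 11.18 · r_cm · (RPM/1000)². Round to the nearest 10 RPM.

≈ 16850 RPM

Original rotor: r = 203 mm = 20.3 cm
RCF_original = 11.18 × 20.3 × (13.2)² = 11.18 × 20.3 × 174.24 ≈ 39,544.5 × g
Target RCF = 1.1 × 39,544.5 ≈ 43,499 × g
43,499 = 11.18 × 13.7 × (N/1000)²
(N/1000)² = 43,499 / 153.166 = 283.9991
N = 1000 × √283.9991 ≈ 16,852.3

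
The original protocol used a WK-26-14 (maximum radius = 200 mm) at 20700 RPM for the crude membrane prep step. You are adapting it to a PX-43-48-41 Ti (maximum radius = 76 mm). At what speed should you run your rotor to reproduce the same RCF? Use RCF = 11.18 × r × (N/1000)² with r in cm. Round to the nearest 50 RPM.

Original rotor: r = 200 mm = 20.0 cm
RCF_original = 11.18 × 20 × (20.7)² = 11.18 × 20 × 428.49 ≈ 95,810.4 × g
Your rotor: r = 76 mm = 7.6 cm
95,810.4 = 11.18 × 7.6 × (N/1000)²
(N/1000)² = 95,810.4 / 84.968 = 1127.606
N = 1000 × √1127.606 ≈ 33,579.8

33600 RPM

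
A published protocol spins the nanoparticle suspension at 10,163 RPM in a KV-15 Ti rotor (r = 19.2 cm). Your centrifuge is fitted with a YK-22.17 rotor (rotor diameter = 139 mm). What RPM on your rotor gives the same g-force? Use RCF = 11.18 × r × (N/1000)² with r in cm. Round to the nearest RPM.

RCF = 11.18 × r × (N/1000)²
RCF_original = 11.18 × 19.2 × (10.163)² = 11.18 × 19.2 × 103.286569 ≈ 22,171.1 × g
Your rotor: r = 139 mm / 2 = 69.5 mm = 6.95 cm
22,171.1 = 11.18 × 6.95 × (N/1000)²
(N/1000)² = 22,171.1 / 77.701 = 285.3387
N = 1000 × √285.3387 ≈ 16,892.0

16892 RPM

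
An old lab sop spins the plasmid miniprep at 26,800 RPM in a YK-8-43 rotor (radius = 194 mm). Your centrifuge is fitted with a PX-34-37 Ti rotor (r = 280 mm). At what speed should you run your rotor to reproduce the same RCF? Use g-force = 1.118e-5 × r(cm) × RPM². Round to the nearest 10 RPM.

22310 RPM

Original rotor: r = 194 mm = 19.4 cm
RCF = 1.118 × 10⁻⁵ × r × N²
RCF_original = 1.118 × 10⁻⁵ × 19.4 × (26800)² = 1.118 × 10⁻⁵ × 19.4 × 718,240,000 ≈ 155,780.5 × g
Your rotor: r = 280 mm = 28.0 cm
155,780.5 = 1.118 × 10⁻⁵ × 28 × N²
N² = 155,780.5 / (31.304 × 10⁻⁵) = 497,637,682
N ≈ √497,637,682 ≈ 22,307.8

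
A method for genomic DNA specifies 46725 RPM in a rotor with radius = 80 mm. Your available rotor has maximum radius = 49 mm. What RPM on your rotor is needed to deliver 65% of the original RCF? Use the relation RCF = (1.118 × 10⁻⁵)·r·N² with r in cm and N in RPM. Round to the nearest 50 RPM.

Original rotor: r = 80 mm = 8.0 cm
RCF = 1.118 × 10⁻⁵ × r × N²
RCF_original = 1.118 × 10⁻⁵ × 8 × (46725)² = 1.118 × 10⁻⁵ × 8 × 2,183,225,625 ≈ 195,267.7 × g
Target RCF = 0.65 × 195,267.7 ≈ 126,924 × g
Your rotor: r = 49 mm = 4.9 cm
126,924 = 1.118 × 10⁻⁵ × 4.9 × N²
N² = 126,924 / (5.4782 × 10⁻⁵) = 2,316,892,410
N ≈ √2,316,892,410 ≈ 48,134.1

≈ 48150 RPM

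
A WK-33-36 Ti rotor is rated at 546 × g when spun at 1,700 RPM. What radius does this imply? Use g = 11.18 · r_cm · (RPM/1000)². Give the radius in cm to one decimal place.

r ≈ 16.9 cm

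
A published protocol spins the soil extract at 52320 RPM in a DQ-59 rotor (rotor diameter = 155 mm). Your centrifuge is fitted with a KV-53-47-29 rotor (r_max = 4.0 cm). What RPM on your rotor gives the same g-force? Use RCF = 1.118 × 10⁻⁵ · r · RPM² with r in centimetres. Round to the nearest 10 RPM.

Original rotor: r = 155 mm / 2 = 77.5 mm = 7.75 cm
RCF_original = 1.118 × 10⁻⁵ × 7.75 × (52320)² = 1.118 × 10⁻⁵ × 7.75 × 2,737,382,400 ≈ 237,180.5 × g
237,180.5 = 1.118 × 10⁻⁵ × 4 × N²
N² = 237,180.5 / (4.472 × 10⁻⁵) = 5,303,678,444
N ≈ √5,303,678,444 ≈ 72,826.4

≈ 72830 RPM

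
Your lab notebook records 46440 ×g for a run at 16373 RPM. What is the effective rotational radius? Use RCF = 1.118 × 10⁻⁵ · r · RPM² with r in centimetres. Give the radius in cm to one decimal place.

≈ 15.5 cm

46440 = 1.118 × 10⁻⁵ × r × (16373)²
r = 46440 / (1.118 × 10⁻⁵ × 268,075,129) = 46440 / 2997.08 ≈ 15.495 cm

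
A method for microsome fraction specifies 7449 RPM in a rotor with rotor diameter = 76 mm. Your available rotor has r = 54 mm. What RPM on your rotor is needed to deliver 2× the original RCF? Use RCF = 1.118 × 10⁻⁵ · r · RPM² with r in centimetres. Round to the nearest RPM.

Original rotor: r = 76 mm / 2 = 38 mm = 3.8 cm
RCF_original = 1.118 × 10⁻⁵ × 3.8 × (7449)² = 1.118 × 10⁻⁵ × 3.8 × 55,487,601 ≈ 2,357.3 × g
Target RCF = 2 × 2,357.3 ≈ 4,714.6 × g
Your rotor: r = 54 mm = 5.4 cm
4,714.6 = 1.118 × 10⁻⁵ × 5.4 × N²
N² = 4,714.6 / (6.0372 × 10⁻⁵) = 78,092,493
N ≈ √78,092,493 ≈ 8,837.0

8837 RPM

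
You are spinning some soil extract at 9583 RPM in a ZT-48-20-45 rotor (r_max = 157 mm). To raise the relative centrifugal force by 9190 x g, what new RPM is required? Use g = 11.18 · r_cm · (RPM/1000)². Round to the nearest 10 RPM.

≈ 12010 RPM

r = 157 mm = 15.7 cm
Current RCF = 11.18 × 15.7 × (9.583)² = 11.18 × 15.7 × 91.833889 ≈ 16,119.2 × g
Target RCF = 16,119.2 + 9,190 = 25,309.2 × g
(N/1000)² = 25,309.2 / 175.526 = 144.1906
N = 1000 × √144.1906 ≈ 12,007.9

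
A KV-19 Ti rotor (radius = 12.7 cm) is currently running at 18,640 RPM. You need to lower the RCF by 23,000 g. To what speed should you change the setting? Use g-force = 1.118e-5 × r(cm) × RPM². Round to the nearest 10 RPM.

Current RCF = 1.118 × 10⁻⁵ × 12.7 × (18640)² = 1.118 × 10⁻⁵ × 12.7 × 347,449,600 ≈ 49,333 × g
Target RCF = 49,333 − 23,000 = 26,333 × g
N² = 26,333 / (14.1986 × 10⁻⁵) = 185,461,947
N ≈ √185,461,947 ≈ 13,618.4

≈ 13620 RPM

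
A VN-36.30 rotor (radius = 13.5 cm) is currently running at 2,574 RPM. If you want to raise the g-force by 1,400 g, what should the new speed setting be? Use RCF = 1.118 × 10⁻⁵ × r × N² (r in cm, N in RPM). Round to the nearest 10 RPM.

Current RCF = 1.118 × 10⁻⁵ × 13.5 × (2574)² = 1.118 × 10⁻⁵ × 13.5 × 6,625,476 ≈ 1,000 × g
Target RCF = 1,000 + 1,400 = 2,400 × g
N² = 2,400 / (15.093 × 10⁻⁵) = 15,901,411
N ≈ √15,901,411 ≈ 3,987.7

≈ 3990 RPM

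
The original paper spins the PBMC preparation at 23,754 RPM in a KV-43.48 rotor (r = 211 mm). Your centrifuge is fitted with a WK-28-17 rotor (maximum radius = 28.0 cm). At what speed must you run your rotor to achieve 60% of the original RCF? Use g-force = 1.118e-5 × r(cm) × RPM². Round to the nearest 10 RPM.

≈ 15970 RPM

Original rotor: r = 211 mm = 21.1 cm
RCF_original = 1.118 × 10⁻⁵ × 21.1 × (23754)² = 1.118 × 10⁻⁵ × 21.1 × 564,252,516 ≈ 133,106 × g
Target RCF = 0.6 × 133,106 ≈ 79,863.6 × g
79,863.6 = 1.118 × 10⁻⁵ × 28 × N²
N² = 79,863.6 / (31.304 × 10⁻⁵) = 255,122,668
N ≈ √255,122,668 ≈ 15,972.6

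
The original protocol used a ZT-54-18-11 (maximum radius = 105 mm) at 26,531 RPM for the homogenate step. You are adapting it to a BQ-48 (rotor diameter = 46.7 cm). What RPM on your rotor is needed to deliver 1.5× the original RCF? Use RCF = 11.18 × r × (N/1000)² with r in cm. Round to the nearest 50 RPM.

21800 RPM

Original rotor: r = 105 mm = 10.5 cm
RCF_original = 11.18 × 10.5 × (26.531)² = 11.18 × 10.5 × 703.893961 ≈ 82,630.1 × g
Target RCF = 1.5 × 82,630.1 ≈ 123,945.2 × g
Your rotor: r = 46.7 / 2 = 23.35 cm
123,945.2 = 11.18 × 23.35 × (N/1000)²
(N/1000)² = 123,945.2 / 261.053 = 474.7894
N = 1000 × √474.7894 ≈ 21,789.7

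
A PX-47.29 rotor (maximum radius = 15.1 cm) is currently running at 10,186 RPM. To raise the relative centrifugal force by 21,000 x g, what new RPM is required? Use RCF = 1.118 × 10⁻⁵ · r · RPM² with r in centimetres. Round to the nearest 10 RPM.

Current RCF = 1.118 × 10⁻⁵ × 15.1 × (10186)² = 1.118 × 10⁻⁵ × 15.1 × 103,754,596 ≈ 17,515.6 × g
Target RCF = 17,515.6 + 21,000 = 38,515.6 × g
N² = 38,515.6 / (16.8818 × 10⁻⁵) = 228,148,657
N ≈ √228,148,657 ≈ 15,104.6

N₂ ≈ 15100 RPM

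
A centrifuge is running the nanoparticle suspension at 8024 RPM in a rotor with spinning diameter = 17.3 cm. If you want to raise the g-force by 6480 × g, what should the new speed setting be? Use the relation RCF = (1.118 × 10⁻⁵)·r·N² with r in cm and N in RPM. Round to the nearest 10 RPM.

11460 RPM

r = 17.3 / 2 = 8.65 cm
Current RCF = 1.118 × 10⁻⁵ × 8.65 × (8024)² = 1.118 × 10⁻⁵ × 8.65 × 64,384,576 ≈ 6,226.4 × g
Target RCF = 6,226.4 + 6,480 = 12,706.4 × g
N² = 12,706.4 / (9.6707 × 10⁻⁵) = 131,390,696
N ≈ √131,390,696 ≈ 11,462.6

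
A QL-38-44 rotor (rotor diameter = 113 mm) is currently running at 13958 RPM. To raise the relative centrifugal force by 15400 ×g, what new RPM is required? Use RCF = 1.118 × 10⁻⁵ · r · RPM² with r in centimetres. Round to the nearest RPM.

20943 RPM

r = 113 mm / 2 = 56.5 mm = 5.65 cm
Current RCF = 1.118 × 10⁻⁵ × 5.65 × (13958)² = 1.118 × 10⁻⁵ × 5.65 × 194,825,764 ≈ 12,306.6 × g
Target RCF = 12,306.6 + 15,400 = 27,706.6 × g
N² = 27,706.6 / (6.3167 × 10⁻⁵) = 438,624,598
N ≈ √438,624,598 ≈ 20,943.4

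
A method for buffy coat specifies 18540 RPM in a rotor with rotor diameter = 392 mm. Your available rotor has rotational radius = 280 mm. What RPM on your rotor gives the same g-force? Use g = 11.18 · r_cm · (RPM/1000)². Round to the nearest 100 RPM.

Original rotor: r = 392 mm / 2 = 196 mm = 19.6 cm
RCF_original = 11.18 × 19.6 × (18.54)² = 11.18 × 19.6 × 343.7316 ≈ 75,321.2 × g
Your rotor: r = 280 mm = 28.0 cm
75,321.2 = 11.18 × 28 × (N/1000)²
(N/1000)² = 75,321.2 / 313.04 = 240.6121
N = 1000 × √240.6121 ≈ 15,511.7

≈ 15500 RPM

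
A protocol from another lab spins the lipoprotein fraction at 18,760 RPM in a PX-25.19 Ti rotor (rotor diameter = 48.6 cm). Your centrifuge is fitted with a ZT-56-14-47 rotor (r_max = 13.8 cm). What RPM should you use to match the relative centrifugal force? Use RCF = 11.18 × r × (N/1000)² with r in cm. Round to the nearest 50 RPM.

Original rotor: r = 48.6 / 2 = 24.3 cm
RCF_original = 11.18 × 24.3 × (18.76)² = 11.18 × 24.3 × 351.9376 ≈ 95,612.3 × g
95,612.3 = 11.18 × 13.8 × (N/1000)²
(N/1000)² = 95,612.3 / 154.284 = 619.7162
N = 1000 × √619.7162 ≈ 24,894.1

24900 RPM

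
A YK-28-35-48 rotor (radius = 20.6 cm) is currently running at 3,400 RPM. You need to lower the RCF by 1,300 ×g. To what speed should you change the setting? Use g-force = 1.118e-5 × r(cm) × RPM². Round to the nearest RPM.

Current RCF = 1.118 × 10⁻⁵ × 20.6 × (3400)² = 1.118 × 10⁻⁵ × 20.6 × 11,560,000 ≈ 2,662.4 × g
Target RCF = 2,662.4 − 1,300 = 1,362.4 × g
N² = 1,362.4 / (23.0308 × 10⁻⁵) = 5,915,557
N ≈ √5,915,557 ≈ 2,432.2

2432 RPM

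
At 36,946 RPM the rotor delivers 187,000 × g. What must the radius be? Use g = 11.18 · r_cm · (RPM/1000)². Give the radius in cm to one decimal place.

12.3 cm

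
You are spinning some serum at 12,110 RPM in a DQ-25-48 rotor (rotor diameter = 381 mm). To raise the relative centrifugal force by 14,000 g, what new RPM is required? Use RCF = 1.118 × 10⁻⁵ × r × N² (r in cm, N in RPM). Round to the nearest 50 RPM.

N₂ ≈ 14550 RPM

r = 381 mm / 2 = 190.5 mm = 19.05 cm
Current RCF = 1.118 × 10⁻⁵ × 19.05 × (12110)² = 1.118 × 10⁻⁵ × 19.05 × 146,652,100 ≈ 31,233.8 × g
Target RCF = 31,233.8 + 14,000 = 45,233.8 × g
N² = 45,233.8 / (21.2979 × 10⁻⁵) = 212,386,198
N ≈ √212,386,198 ≈ 14,573.5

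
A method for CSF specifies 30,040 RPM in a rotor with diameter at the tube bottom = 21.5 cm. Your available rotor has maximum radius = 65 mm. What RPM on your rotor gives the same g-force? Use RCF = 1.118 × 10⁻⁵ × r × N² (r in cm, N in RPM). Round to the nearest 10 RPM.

38630 RPM

Original rotor: r = 21.5 / 2 = 10.75 cm
RCF = 1.118 × 10⁻⁵ × r × N²
RCF_original = 1.118 × 10⁻⁵ × 10.75 × (30040)² = 1.118 × 10⁻⁵ × 10.75 × 902,401,600 ≈ 108,455.1 × g
Your rotor: r = 65 mm = 6.5 cm
108,455.1 = 1.118 × 10⁻⁵ × 6.5 × N²
N² = 108,455.1 / (7.267 × 10⁻⁵) = 1,492,432,916
N ≈ √1,492,432,916 ≈ 38,632.0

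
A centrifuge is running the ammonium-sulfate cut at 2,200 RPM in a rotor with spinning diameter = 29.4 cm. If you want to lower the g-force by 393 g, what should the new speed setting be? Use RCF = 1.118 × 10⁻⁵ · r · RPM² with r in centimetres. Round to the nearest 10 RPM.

1560 RPM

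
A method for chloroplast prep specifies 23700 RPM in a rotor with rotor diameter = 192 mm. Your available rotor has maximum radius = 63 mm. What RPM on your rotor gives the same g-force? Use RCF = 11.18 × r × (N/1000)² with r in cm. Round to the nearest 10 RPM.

29260 RPM

Original rotor: r = 192 mm / 2 = 96 mm = 9.6 cm
RCF = 11.18 × r × (N/1000)²
RCF_original = 11.18 × 9.6 × (23.7)² = 11.18 × 9.6 × 561.69 ≈ 60,285.1 × g
Your rotor: r = 63 mm = 6.3 cm
60,285.1 = 11.18 × 6.3 × (N/1000)²
(N/1000)² = 60,285.1 / 70.434 = 855.9091
N = 1000 × √855.9091 ≈ 29,255.9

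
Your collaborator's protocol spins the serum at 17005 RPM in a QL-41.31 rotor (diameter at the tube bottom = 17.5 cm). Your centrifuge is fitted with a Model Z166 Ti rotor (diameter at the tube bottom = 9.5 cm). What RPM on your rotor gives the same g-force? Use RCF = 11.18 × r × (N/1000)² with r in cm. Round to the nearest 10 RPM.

Original rotor: r = 17.5 / 2 = 8.75 cm
RCF_original = 11.18 × 8.75 × (17.005)² = 11.18 × 8.75 × 289.170025 ≈ 28,288.1 × g
Your rotor: r = 9.5 / 2 = 4.75 cm
28,288.1 = 11.18 × 4.75 × (N/1000)²
(N/1000)² = 28,288.1 / 53.105 = 532.6824
N = 1000 × √532.6824 ≈ 23,079.9

23080 RPM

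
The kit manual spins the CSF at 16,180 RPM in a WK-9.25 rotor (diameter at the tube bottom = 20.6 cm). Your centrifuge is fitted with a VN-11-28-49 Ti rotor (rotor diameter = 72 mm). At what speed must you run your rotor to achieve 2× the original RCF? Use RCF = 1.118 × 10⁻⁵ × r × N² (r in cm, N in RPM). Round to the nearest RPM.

Original rotor: r = 20.6 / 2 = 10.3 cm
RCF = 1.118 × 10⁻⁵ × r × N²
RCF_original = 1.118 × 10⁻⁵ × 10.3 × (16180)² = 1.118 × 10⁻⁵ × 10.3 × 261,792,400 ≈ 30,146.4 × g
Target RCF = 2 × 30,146.4 ≈ 60,292.8 × g
Your rotor: r = 72 mm / 2 = 36 mm = 3.6 cm
60,292.8 = 1.118 × 10⁻⁵ × 3.6 × N²
N² = 60,292.8 / (4.0248 × 10⁻⁵) = 1,498,032,200
N ≈ √1,498,032,200 ≈ 38,704.4

≈ 38704 RPM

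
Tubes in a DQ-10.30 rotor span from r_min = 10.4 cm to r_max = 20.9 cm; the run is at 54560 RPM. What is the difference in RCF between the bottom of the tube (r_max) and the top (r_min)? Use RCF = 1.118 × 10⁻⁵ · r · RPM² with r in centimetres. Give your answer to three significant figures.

≈ 349000 ×g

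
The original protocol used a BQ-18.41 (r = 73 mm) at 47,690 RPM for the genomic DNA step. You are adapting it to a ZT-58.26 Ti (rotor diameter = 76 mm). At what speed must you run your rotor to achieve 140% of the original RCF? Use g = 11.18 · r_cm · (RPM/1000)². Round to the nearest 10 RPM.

≈ 78210 RPM

Original rotor: r = 73 mm = 7.3 cm
RCF = 11.18 × r × (N/1000)²
RCF_original = 11.18 × 7.3 × (47.69)² = 11.18 × 7.3 × 2,274.3361 ≈ 185,617.7 × g
Target RCF = 1.4 × 185,617.7 ≈ 259,864.8 × g
Your rotor: r = 76 mm / 2 = 38 mm = 3.8 cm
259,864.8 = 11.18 × 3.8 × (N/1000)²
(N/1000)² = 259,864.8 / 42.484 = 6116.769
N = 1000 × √6116.769 ≈ 78,209.8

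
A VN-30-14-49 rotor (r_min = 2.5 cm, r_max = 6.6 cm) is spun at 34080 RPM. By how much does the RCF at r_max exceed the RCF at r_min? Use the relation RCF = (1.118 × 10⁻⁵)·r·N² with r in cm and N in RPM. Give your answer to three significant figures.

53200 × g

RCF_max = 1.118 × 10⁻⁵ × 6.6 × (34080)² = 1.118 × 10⁻⁵ × 6.6 × 1,161,446,400 ≈ 85,700.8 × g
RCF_min = 1.118 × 10⁻⁵ × 2.5 × (34080)² = 1.118 × 10⁻⁵ × 2.5 × 1,161,446,400 ≈ 32,462.4 × g
ΔRCF = 85,700.8 − 32,462.4 = 53,238.4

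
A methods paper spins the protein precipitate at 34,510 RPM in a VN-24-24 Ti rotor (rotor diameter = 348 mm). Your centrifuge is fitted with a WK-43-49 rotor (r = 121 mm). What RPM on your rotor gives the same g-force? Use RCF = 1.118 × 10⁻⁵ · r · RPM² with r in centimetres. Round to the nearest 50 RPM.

Original rotor: r = 348 mm / 2 = 174 mm = 17.4 cm
RCF_original = 1.118 × 10⁻⁵ × 17.4 × (34510)² = 1.118 × 10⁻⁵ × 17.4 × 1,190,940,100 ≈ 231,676 × g
Your rotor: r = 121 mm = 12.1 cm
231,676 = 1.118 × 10⁻⁵ × 12.1 × N²
N² = 231,676 / (13.5278 × 10⁻⁵) = 1,712,591,848
N ≈ √1,712,591,848 ≈ 41,383.5

41400 RPM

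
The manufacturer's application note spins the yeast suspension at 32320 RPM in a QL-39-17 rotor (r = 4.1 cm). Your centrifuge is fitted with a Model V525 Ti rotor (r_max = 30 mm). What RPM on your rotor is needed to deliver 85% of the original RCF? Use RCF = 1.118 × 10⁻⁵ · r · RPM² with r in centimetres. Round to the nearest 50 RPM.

RCF_original = 1.118 × 10⁻⁵ × 4.1 × (32320)² = 1.118 × 10⁻⁵ × 4.1 × 1,044,582,400 ≈ 47,881.6 × g
Target RCF = 0.85 × 47,881.6 ≈ 40,699.4 × g
Your rotor: r = 30 mm = 3.0 cm
40,699.4 = 1.118 × 10⁻⁵ × 3 × N²
N² = 40,699.4 / (3.354 × 10⁻⁵) = 1,213,458,557
N ≈ √1,213,458,557 ≈ 34,834.7

34850 RPM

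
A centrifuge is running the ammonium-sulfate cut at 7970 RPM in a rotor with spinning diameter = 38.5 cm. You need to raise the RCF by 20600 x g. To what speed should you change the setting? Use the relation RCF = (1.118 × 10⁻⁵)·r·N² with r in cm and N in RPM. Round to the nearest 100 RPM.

N₂ ≈ 12600 RPM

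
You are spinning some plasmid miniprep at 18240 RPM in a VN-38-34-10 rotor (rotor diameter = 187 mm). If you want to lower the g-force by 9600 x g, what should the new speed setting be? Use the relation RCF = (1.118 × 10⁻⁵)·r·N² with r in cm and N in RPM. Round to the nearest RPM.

N₂ ≈ 15520 RPM

r = 187 mm / 2 = 93.5 mm = 9.35 cm
Current RCF = 1.118 × 10⁻⁵ × 9.35 × (18240)² = 1.118 × 10⁻⁵ × 9.35 × 332,697,600 ≈ 34,777.9 × g
Target RCF = 34,777.9 − 9,600 = 25,177.9 × g
N² = 25,177.9 / (10.4533 × 10⁻⁵) = 240,860,781
N ≈ √240,860,781 ≈ 15,519.7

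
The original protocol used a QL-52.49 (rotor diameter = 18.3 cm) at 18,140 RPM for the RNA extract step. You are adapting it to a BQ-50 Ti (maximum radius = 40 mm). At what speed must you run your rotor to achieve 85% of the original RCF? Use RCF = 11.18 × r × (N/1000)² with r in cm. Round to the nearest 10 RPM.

Original rotor: r = 18.3 / 2 = 9.15 cm
RCF_original = 11.18 × 9.15 × (18.14)² = 11.18 × 9.15 × 329.0596 ≈ 33,661.8 × g
Target RCF = 0.85 × 33,661.8 ≈ 28,612.5 × g
Your rotor: r = 40 mm = 4.0 cm
28,612.5 = 11.18 × 4 × (N/1000)²
(N/1000)² = 28,612.5 / 44.72 = 639.8144
N = 1000 × √639.8144 ≈ 25,294.6

≈ 25290 RPM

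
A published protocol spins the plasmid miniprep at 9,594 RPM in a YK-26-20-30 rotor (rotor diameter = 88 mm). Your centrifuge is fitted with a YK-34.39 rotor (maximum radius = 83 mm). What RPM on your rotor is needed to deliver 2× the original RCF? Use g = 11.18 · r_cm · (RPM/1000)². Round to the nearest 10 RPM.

≈ 9880 RPM

Original rotor: r = 88 mm / 2 = 44 mm = 4.4 cm
RCF = 11.18 × r × (N/1000)²
RCF_original = 11.18 × 4.4 × (9.594)² = 11.18 × 4.4 × 92.044836 ≈ 4,527.9 × g
Target RCF = 2 × 4,527.9 ≈ 9,055.8 × g
Your rotor: r = 83 mm = 8.3 cm
9,055.8 = 11.18 × 8.3 × (N/1000)²
(N/1000)² = 9,055.8 / 92.794 = 97.59036
N = 1000 × √97.59036 ≈ 9,878.8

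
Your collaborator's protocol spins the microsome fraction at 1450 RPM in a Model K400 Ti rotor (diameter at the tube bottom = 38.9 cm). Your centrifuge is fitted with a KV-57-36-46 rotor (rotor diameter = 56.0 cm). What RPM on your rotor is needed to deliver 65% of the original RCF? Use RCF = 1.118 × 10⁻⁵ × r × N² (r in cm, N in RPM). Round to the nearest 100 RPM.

Original rotor: r = 38.9 / 2 = 19.45 cm
RCF_original = 1.118 × 10⁻⁵ × 19.45 × (1450)² = 1.118 × 10⁻⁵ × 19.45 × 2,102,500 ≈ 457.2 × g
Target RCF = 0.65 × 457.2 ≈ 297.2 × g
Your rotor: r = 56.0 / 2 = 28 cm
297.2 = 1.118 × 10⁻⁵ × 28 × N²
N² = 297.2 / (31.304 × 10⁻⁵) = 949,399
N ≈ √949,399 ≈ 974.4

1000 RPM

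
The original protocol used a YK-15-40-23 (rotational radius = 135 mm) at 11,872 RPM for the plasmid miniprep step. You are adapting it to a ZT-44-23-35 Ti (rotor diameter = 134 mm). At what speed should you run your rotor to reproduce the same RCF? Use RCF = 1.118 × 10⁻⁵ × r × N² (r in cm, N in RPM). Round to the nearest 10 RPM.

≈ 16850 RPM

Original rotor: r = 135 mm = 13.5 cm
RCF = 1.118 × 10⁻⁵ × r × N²
RCF_original = 1.118 × 10⁻⁵ × 13.5 × (11872)² = 1.118 × 10⁻⁵ × 13.5 × 140,944,384 ≈ 21,272.7 × g
Your rotor: r = 134 mm / 2 = 67 mm = 6.7 cm
21,272.7 = 1.118 × 10⁻⁵ × 6.7 × N²
N² = 21,272.7 / (7.4906 × 10⁻⁵) = 283,991,937
N ≈ √283,991,937 ≈ 16,852.1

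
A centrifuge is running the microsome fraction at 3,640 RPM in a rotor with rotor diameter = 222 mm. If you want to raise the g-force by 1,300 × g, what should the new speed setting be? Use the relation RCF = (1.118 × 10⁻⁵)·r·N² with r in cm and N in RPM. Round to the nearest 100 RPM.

r = 222 mm / 2 = 111 mm = 11.1 cm
Current RCF = 1.118 × 10⁻⁵ × 11.1 × (3640)² = 1.118 × 10⁻⁵ × 11.1 × 13,249,600 ≈ 1,644.2 × g
Target RCF = 1,644.2 + 1,300 = 2,944.2 × g
N² = 2,944.2 / (12.4098 × 10⁻⁵) = 23,724,798
N ≈ √23,724,798 ≈ 4,870.8

4900 RPM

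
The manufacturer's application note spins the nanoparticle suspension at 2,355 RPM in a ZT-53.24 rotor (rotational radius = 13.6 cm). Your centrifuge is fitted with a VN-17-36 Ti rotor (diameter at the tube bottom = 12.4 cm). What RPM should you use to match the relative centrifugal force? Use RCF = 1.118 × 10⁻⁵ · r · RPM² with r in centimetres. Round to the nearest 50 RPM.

3500 RPM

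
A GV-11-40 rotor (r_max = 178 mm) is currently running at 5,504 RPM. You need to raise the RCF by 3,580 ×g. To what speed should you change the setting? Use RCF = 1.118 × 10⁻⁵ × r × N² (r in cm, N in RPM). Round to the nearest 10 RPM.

≈ 6950 RPM

r = 178 mm = 17.8 cm
Current RCF = 1.118 × 10⁻⁵ × 17.8 × (5504)² = 1.118 × 10⁻⁵ × 17.8 × 30,294,016 ≈ 6,028.6 × g
Target RCF = 6,028.6 + 3,580 = 9,608.6 × g
N² = 9,608.6 / (19.9004 × 10⁻⁵) = 48,283,452
N ≈ √48,283,452 ≈ 6,948.6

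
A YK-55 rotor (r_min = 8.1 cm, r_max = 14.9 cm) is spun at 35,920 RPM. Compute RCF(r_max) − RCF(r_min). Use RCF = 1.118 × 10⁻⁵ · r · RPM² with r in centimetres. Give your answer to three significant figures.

≈ 98100 × g

ΔRCF = 1.118 × 10⁻⁵ × (r_max − r_min) × N² = 1.118 × 10⁻⁵ × 6.8 × 1,290,246,400 ≈ 98,089.7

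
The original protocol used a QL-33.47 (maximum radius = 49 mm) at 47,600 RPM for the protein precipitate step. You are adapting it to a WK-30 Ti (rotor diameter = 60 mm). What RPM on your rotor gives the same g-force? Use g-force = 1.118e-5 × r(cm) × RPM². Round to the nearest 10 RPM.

60830 RPM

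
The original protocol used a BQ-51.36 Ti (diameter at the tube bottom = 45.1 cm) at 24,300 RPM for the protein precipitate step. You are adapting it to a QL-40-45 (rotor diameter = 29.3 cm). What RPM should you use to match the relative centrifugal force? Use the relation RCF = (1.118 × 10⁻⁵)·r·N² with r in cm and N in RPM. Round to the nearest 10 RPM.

Original rotor: r = 45.1 / 2 = 22.55 cm
RCF_original = 1.118 × 10⁻⁵ × 22.55 × (24300)² = 1.118 × 10⁻⁵ × 22.55 × 590,490,000 ≈ 148,867.8 × g
Your rotor: r = 29.3 / 2 = 14.65 cm
148,867.8 = 1.118 × 10⁻⁵ × 14.65 × N²
N² = 148,867.8 / (16.3787 × 10⁻⁵) = 908,910,964
N ≈ √908,910,964 ≈ 30,148.2

≈ 30150 RPM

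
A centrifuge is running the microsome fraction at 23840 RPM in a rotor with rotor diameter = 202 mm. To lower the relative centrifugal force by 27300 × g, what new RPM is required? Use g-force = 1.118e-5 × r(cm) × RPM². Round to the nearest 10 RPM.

r = 202 mm / 2 = 101 mm = 10.1 cm
Current RCF = 1.118 × 10⁻⁵ × 10.1 × (23840)² = 1.118 × 10⁻⁵ × 10.1 × 568,345,600 ≈ 64,176.4 × g
Target RCF = 64,176.4 − 27,300 = 36,876.4 × g
N² = 36,876.4 / (11.2918 × 10⁻⁵) = 326,576,808
N ≈ √326,576,808 ≈ 18,071.4

N₂ ≈ 18070 RPM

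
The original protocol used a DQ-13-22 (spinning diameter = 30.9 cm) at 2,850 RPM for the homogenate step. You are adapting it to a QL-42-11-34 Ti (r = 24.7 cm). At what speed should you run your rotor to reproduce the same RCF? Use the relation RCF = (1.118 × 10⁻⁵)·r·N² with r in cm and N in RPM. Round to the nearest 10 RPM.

≈ 2250 RPM

Original rotor: r = 30.9 / 2 = 15.45 cm
RCF = 1.118 × 10⁻⁵ × r × N²
RCF_original = 1.118 × 10⁻⁵ × 15.45 × (2850)² = 1.118 × 10⁻⁵ × 15.45 × 8,122,500 ≈ 1,403 × g
1,403 = 1.118 × 10⁻⁵ × 24.7 × N²
N² = 1,403 / (27.6146 × 10⁻⁵) = 5,080,646
N ≈ √5,080,646 ≈ 2,254.0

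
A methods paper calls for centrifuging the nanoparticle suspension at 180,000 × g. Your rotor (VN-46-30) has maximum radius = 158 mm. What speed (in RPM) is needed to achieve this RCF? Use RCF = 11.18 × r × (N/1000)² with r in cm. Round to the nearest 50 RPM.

N ≈ 31900 RPM

r = 158 mm = 15.8 cm
180,000 = 11.18 × 15.8 × (N/1000)²
(N/1000)² = 180,000 / 176.644 = 1018.999
N = 1000 × √1018.999 ≈ 31,921.8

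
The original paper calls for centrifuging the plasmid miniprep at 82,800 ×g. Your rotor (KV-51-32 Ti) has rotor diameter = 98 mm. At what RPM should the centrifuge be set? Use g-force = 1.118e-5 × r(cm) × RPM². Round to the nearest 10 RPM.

38880 RPM

r = 98 mm / 2 = 49 mm = 4.9 cm
82,800 = 1.118 × 10⁻⁵ × 4.9 × N²
N² = 82,800 / (5.4782 × 10⁻⁵) = 1,511,445,365
N ≈ √1,511,445,365 ≈ 38,877.3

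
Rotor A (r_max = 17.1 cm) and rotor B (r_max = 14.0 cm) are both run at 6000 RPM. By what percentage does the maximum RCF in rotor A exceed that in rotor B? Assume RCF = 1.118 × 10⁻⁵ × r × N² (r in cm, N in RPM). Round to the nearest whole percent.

At equal RPM, RCF scales linearly with r: ratio = 17.1 / 14.0 = 1.2214.
So rotor A delivers 22.1% more g-force.

22%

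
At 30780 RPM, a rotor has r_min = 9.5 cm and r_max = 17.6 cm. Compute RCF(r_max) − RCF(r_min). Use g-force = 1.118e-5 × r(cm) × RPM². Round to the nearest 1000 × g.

RCF_max = 1.118 × 10⁻⁵ × 17.6 × (30780)² = 1.118 × 10⁻⁵ × 17.6 × 947,408,400 ≈ 186,419.7 × g
RCF_min = 1.118 × 10⁻⁵ × 9.5 × (30780)² = 1.118 × 10⁻⁵ × 9.5 × 947,408,400 ≈ 100,624.2 × g
ΔRCF = 186,419.7 − 100,624.2 = 85,795.5

≈ 86000 ×g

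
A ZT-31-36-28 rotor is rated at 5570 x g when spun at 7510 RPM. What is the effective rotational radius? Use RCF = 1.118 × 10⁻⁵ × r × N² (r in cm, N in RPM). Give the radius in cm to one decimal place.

≈ 8.8 cm

RCF = 1.118 × 10⁻⁵ × r × N²
5570 = 1.118 × 10⁻⁵ × r × (7510)²
r = 5570 / (1.118 × 10⁻⁵ × 56,400,100) = 5570 / 630.5531 ≈ 8.834 cm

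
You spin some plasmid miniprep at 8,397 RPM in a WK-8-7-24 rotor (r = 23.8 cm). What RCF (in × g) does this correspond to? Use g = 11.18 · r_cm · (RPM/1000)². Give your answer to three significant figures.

RCF = 11.18 × r × (N/1000)²
RCF = 11.18 × 23.8 × (8.397)² = 11.18 × 23.8 × 70.509609 ≈ 18,761.5 × g

RCF ≈ 18800 × g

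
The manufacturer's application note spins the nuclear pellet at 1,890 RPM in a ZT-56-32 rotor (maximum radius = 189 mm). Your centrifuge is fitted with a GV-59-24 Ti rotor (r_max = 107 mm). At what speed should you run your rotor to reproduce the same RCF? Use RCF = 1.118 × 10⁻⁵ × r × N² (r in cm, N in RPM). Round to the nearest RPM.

≈ 2512 RPM

Original rotor: r = 189 mm = 18.9 cm
RCF_original = 1.118 × 10⁻⁵ × 18.9 × (1890)² = 1.118 × 10⁻⁵ × 18.9 × 3,572,100 ≈ 754.8 × g
Your rotor: r = 107 mm = 10.7 cm
754.8 = 1.118 × 10⁻⁵ × 10.7 × N²
N² = 754.8 / (11.9626 × 10⁻⁵) = 6,309,665
N ≈ √6,309,665 ≈ 2,511.9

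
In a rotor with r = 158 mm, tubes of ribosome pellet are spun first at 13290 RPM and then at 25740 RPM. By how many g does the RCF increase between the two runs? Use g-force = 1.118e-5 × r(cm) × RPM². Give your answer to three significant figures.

r = 158 mm = 15.8 cm
RCF₁ = 1.118 × 10⁻⁵ × 15.8 × (13290)² = 1.118 × 10⁻⁵ × 15.8 × 176,624,100 ≈ 31,199.6 × g
RCF₂ = 1.118 × 10⁻⁵ × 15.8 × (25740)² = 1.118 × 10⁻⁵ × 15.8 × 662,547,600 ≈ 117,035.1 × g
Increase = 117,035.1 − 31,199.6 = 85,835.5

85800 g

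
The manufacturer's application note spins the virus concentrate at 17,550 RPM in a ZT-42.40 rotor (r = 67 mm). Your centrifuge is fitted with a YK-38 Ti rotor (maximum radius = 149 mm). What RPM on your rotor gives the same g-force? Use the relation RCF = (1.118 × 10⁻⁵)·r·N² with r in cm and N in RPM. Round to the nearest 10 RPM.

Original rotor: r = 67 mm = 6.7 cm
RCF_original = 1.118 × 10⁻⁵ × 6.7 × (17550)² = 1.118 × 10⁻⁵ × 6.7 × 308,002,500 ≈ 23,071.2 × g
Your rotor: r = 149 mm = 14.9 cm
23,071.2 = 1.118 × 10⁻⁵ × 14.9 × N²
N² = 23,071.2 / (16.6582 × 10⁻⁵) = 138,497,557
N ≈ √138,497,557 ≈ 11,768.5

≈ 11770 RPM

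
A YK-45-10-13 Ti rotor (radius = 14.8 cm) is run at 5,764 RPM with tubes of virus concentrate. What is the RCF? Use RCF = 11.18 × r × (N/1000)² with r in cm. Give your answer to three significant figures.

RCF = 11.18 × 14.8 × (5.764)² = 11.18 × 14.8 × 33.223696 ≈ 5,497.3 × g

RCF ≈ 5500 x g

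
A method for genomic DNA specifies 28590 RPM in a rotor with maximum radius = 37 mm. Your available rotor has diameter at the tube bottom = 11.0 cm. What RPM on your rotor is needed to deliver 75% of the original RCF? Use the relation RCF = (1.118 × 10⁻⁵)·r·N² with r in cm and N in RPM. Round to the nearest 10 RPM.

20310 RPM

Original rotor: r = 37 mm = 3.7 cm
RCF_original = 1.118 × 10⁻⁵ × 3.7 × (28590)² = 1.118 × 10⁻⁵ × 3.7 × 817,388,100 ≈ 33,812.1 × g
Target RCF = 0.75 × 33,812.1 ≈ 25,359.1 × g
Your rotor: r = 11.0 / 2 = 5.5 cm
25,359.1 = 1.118 × 10⁻⁵ × 5.5 × N²
N² = 25,359.1 / (6.149 × 10⁻⁵) = 412,410,148
N ≈ √412,410,148 ≈ 20,307.9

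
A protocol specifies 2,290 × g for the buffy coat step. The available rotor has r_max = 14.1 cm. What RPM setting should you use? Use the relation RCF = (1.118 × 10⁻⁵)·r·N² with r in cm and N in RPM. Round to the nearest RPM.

3811 RPM

RCF = 1.118 × 10⁻⁵ × r × N²
2,290 = 1.118 × 10⁻⁵ × 14.1 × N²
N² = 2,290 / (15.7638 × 10⁻⁵) = 14,526,954
N ≈ √14,526,954 ≈ 3,811.4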